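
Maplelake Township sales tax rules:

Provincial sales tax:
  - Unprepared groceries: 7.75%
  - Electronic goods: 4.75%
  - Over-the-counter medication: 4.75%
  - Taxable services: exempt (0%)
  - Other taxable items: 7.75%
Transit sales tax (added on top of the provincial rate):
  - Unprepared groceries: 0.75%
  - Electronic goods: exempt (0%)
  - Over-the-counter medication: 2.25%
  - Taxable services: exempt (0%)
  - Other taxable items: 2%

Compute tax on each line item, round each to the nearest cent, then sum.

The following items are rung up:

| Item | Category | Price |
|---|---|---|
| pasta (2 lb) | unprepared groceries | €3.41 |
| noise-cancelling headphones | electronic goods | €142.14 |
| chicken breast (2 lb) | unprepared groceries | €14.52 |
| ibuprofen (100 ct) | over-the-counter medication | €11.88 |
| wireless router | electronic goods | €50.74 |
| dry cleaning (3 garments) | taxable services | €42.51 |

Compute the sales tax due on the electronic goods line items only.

€9.16

Noise-cancelling headphones €142.14: electronic goods → 4.75% + 0% transit = 4.75% → €6.75
Wireless router €50.74: electronic goods → 4.75% + 0% transit = 4.75% → €2.41
Tax on electronic goods = €6.75 + €2.41 = €9.16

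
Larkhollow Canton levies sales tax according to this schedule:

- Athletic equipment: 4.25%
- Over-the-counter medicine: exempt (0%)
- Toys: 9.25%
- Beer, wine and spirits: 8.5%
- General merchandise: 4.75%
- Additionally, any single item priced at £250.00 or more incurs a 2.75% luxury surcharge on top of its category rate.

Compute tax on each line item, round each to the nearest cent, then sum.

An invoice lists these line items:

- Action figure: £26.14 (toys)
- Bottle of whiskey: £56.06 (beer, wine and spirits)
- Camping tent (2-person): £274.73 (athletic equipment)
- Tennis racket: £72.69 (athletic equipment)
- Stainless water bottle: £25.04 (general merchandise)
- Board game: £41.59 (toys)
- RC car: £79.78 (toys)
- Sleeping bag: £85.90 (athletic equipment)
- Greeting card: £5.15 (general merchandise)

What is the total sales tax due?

£45.82

Action figure £26.14: toys → 9.25% → £2.42
Bottle of whiskey £56.06: beer, wine and spirits → 8.5% → £4.77
Camping tent (2-person) £274.73: athletic equipment → 4.25% + 2.75% surcharge = 7% → £19.23
Tennis racket £72.69: athletic equipment → 4.25% → £3.09
Stainless water bottle £25.04: general merchandise → 4.75% → £1.19
Board game £41.59: toys → 9.25% → £3.85
RC car £79.78: toys → 9.25% → £7.38
Sleeping bag £85.90: athletic equipment → 4.25% → £3.65
Greeting card £5.15: general merchandise → 4.75% → £0.24
Total tax = £2.42 + £4.77 + £19.23 + £3.09 + £1.19 + £3.85 + £7.38 + £3.65 + £0.24 = £45.82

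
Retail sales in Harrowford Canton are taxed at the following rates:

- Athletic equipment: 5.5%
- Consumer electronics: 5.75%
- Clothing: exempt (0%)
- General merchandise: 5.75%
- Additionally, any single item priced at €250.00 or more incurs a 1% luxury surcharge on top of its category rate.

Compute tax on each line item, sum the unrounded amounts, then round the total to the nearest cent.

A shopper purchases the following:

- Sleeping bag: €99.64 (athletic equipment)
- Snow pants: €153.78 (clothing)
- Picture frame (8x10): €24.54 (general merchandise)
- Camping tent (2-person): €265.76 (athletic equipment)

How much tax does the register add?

€24.17

Sleeping bag €99.64: athletic equipment → 5.5% → €5.4802
Snow pants €153.78: clothing → 0% → €0.00
Picture frame (8x10) €24.54: general merchandise → 5.75% → €1.41105
Camping tent (2-person) €265.76: athletic equipment → 5.5% + 1% surcharge = 6.5% → €17.2744
Unrounded tax sum = €24.16565 → €24.17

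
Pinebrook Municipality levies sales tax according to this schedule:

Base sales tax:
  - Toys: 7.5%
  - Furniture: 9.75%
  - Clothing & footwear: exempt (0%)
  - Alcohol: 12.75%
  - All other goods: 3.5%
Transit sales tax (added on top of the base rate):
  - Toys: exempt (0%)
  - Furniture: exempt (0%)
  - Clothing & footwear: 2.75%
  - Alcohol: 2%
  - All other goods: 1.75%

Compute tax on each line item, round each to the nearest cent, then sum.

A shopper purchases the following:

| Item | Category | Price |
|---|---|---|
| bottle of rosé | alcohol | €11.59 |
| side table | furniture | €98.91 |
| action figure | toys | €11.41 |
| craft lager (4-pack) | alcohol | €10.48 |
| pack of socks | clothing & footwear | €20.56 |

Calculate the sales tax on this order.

Bottle of rosé €11.59: alcohol → 12.75% + 2% transit = 14.75% → €1.71
Side table €98.91: furniture → 9.75% + 0% transit = 9.75% → €9.64
Action figure €11.41: toys → 7.5% + 0% transit = 7.5% → €0.86
Craft lager (4-pack) €10.48: alcohol → 12.75% + 2% transit = 14.75% → €1.55
Pack of socks €20.56: clothing & footwear → 0% + 2.75% transit = 2.75% → €0.57
Total tax = €1.71 + €9.64 + €0.86 + €1.55 + €0.57 = €14.33

€14.33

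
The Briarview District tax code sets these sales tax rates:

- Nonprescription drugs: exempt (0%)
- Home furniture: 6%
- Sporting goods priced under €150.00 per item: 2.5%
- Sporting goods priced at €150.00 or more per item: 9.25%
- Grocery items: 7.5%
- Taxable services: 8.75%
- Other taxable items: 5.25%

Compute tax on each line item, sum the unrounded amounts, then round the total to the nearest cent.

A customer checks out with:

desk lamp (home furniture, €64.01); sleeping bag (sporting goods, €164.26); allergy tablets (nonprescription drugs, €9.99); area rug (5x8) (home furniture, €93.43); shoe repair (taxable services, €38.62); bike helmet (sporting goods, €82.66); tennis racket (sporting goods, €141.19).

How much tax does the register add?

Desk lamp €64.01: home furniture → 6% → €3.8406
Sleeping bag €164.26: sporting goods, €150.00 or more → 9.25% → €15.19405
Allergy tablets €9.99: nonprescription drugs → 0% → €0.00
Area rug (5x8) €93.43: home furniture → 6% → €5.6058
Shoe repair €38.62: taxable services → 8.75% → €3.37925
Bike helmet €82.66: sporting goods, under €150.00 → 2.5% → €2.0665
Tennis racket €141.19: sporting goods, under €150.00 → 2.5% → €3.52975
Unrounded tax sum = €33.61595 → €33.62

€33.62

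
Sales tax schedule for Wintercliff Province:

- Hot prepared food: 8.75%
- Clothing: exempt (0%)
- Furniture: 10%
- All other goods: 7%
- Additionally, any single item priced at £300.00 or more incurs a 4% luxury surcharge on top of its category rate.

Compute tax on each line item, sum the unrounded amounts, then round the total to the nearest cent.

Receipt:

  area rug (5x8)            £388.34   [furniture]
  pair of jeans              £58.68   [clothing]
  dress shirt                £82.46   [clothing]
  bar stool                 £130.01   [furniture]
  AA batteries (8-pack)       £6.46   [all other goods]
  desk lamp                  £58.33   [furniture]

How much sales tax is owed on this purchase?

Area rug (5x8) £388.34: furniture → 10% + 4% surcharge = 14% → £54.3676
Pair of jeans £58.68: clothing → 0% → £0.00
Dress shirt £82.46: clothing → 0% → £0.00
Bar stool £130.01: furniture → 10% → £13.001
AA batteries (8-pack) £6.46: all other goods → 7% → £0.4522
Desk lamp £58.33: furniture → 10% → £5.833
Unrounded tax sum = £73.6538 → £73.65

£73.65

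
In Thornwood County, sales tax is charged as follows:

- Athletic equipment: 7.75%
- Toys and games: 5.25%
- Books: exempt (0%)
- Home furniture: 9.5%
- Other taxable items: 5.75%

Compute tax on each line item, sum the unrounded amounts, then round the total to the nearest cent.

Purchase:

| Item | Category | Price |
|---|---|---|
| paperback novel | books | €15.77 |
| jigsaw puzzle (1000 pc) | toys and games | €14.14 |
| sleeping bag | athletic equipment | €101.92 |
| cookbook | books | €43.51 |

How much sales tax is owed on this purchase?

Paperback novel €15.77: books → 0% → €0.00
Jigsaw puzzle (1000 pc) €14.14: toys and games → 5.25% → €0.74235
Sleeping bag €101.92: athletic equipment → 7.75% → €7.8988
Cookbook €43.51: books → 0% → €0.00
Unrounded tax sum = €8.64115 → €8.64

€8.64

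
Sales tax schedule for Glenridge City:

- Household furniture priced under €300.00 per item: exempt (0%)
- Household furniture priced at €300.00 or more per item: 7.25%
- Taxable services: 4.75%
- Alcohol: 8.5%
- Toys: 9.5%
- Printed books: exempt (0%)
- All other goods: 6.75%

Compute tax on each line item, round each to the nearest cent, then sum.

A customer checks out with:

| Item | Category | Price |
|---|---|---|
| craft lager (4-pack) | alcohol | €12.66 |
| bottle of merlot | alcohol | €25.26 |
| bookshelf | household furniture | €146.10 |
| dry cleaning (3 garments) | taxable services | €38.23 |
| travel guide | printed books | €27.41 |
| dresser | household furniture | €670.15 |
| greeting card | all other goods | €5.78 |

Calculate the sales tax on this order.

Craft lager (4-pack) €12.66: alcohol → 8.5% → €1.08
Bottle of merlot €25.26: alcohol → 8.5% → €2.15
Bookshelf €146.10: household furniture, under €300.00 → 0% → €0.00
Dry cleaning (3 garments) €38.23: taxable services → 4.75% → €1.82
Travel guide €27.41: printed books → 0% → €0.00
Dresser €670.15: household furniture, €300.00 or more → 7.25% → €48.59
Greeting card €5.78: all other goods → 6.75% → €0.39
Total tax = €1.08 + €2.15 + €1.82 + €48.59 + €0.39 = €54.03

€54.03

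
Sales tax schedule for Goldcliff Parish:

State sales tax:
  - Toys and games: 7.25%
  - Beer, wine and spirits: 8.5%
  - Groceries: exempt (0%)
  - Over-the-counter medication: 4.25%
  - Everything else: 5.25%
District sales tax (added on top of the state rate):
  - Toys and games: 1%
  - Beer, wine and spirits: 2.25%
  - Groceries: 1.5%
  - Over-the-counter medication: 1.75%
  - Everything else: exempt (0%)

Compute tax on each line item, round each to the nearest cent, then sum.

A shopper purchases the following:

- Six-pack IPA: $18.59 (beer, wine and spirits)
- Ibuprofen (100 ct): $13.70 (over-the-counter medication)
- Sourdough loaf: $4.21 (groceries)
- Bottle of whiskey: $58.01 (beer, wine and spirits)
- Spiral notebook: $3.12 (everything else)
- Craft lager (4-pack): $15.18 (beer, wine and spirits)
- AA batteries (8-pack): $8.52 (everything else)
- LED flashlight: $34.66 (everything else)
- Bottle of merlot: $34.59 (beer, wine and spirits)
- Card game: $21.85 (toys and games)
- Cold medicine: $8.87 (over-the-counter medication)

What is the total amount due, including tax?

Six-pack IPA $18.59: beer, wine and spirits → 8.5% + 2.25% district = 10.75% → $2.00
Ibuprofen (100 ct) $13.70: over-the-counter medication → 4.25% + 1.75% district = 6% → $0.82
Sourdough loaf $4.21: groceries → 0% + 1.5% district = 1.5% → $0.06
Bottle of whiskey $58.01: beer, wine and spirits → 8.5% + 2.25% district = 10.75% → $6.24
Spiral notebook $3.12: everything else → 5.25% + 0% district = 5.25% → $0.16
Craft lager (4-pack) $15.18: beer, wine and spirits → 8.5% + 2.25% district = 10.75% → $1.63
AA batteries (8-pack) $8.52: everything else → 5.25% + 0% district = 5.25% → $0.45
LED flashlight $34.66: everything else → 5.25% + 0% district = 5.25% → $1.82
Bottle of merlot $34.59: beer, wine and spirits → 8.5% + 2.25% district = 10.75% → $3.72
Card game $21.85: toys and games → 7.25% + 1% district = 8.25% → $1.80
Cold medicine $8.87: over-the-counter medication → 4.25% + 1.75% district = 6% → $0.53
Subtotal = $221.30; tax = $19.23; total due = $240.53

$240.53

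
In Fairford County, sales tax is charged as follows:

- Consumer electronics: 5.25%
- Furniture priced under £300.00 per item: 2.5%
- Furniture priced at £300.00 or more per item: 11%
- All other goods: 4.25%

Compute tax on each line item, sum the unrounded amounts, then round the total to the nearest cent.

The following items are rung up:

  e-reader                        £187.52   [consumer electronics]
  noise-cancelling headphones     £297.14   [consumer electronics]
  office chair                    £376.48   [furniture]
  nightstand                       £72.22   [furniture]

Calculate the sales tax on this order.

£68.66

E-reader £187.52: consumer electronics → 5.25% → £9.8448
Noise-cancelling headphones £297.14: consumer electronics → 5.25% → £15.59985
Office chair £376.48: furniture, £300.00 or more → 11% → £41.4128
Nightstand £72.22: furniture, under £300.00 → 2.5% → £1.8055
Unrounded tax sum = £68.66295 → £68.66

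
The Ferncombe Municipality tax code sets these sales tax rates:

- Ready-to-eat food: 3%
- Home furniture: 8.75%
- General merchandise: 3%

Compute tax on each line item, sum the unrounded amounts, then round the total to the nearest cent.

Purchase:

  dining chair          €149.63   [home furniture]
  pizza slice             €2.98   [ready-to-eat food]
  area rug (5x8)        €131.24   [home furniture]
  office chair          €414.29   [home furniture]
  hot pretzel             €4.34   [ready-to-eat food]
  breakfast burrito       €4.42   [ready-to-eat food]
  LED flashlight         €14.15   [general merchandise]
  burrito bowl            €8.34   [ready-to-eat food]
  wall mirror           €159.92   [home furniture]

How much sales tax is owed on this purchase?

€75.85

Dining chair €149.63: home furniture → 8.75% → €13.092625
Pizza slice €2.98: ready-to-eat food → 3% → €0.0894
Area rug (5x8) €131.24: home furniture → 8.75% → €11.4835
Office chair €414.29: home furniture → 8.75% → €36.250375
Hot pretzel €4.34: ready-to-eat food → 3% → €0.1302
Breakfast burrito €4.42: ready-to-eat food → 3% → €0.1326
LED flashlight €14.15: general merchandise → 3% → €0.4245
Burrito bowl €8.34: ready-to-eat food → 3% → €0.2502
Wall mirror €159.92: home furniture → 8.75% → €13.993
Unrounded tax sum = €75.8464 → €75.85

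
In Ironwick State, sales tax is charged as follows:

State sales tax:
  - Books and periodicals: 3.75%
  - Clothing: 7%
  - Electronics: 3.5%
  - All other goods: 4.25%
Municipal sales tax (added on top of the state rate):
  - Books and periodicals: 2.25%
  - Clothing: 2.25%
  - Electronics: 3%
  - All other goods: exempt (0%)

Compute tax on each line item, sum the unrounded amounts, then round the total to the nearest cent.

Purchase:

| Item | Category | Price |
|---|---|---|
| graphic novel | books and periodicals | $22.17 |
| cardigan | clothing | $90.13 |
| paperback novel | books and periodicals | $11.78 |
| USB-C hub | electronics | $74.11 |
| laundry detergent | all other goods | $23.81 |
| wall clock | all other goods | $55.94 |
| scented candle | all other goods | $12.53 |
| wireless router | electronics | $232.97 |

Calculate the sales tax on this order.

$34.26

Graphic novel $22.17: books and periodicals → 3.75% + 2.25% municipal = 6% → $1.3302
Cardigan $90.13: clothing → 7% + 2.25% municipal = 9.25% → $8.337025
Paperback novel $11.78: books and periodicals → 3.75% + 2.25% municipal = 6% → $0.7068
USB-C hub $74.11: electronics → 3.5% + 3% municipal = 6.5% → $4.81715
Laundry detergent $23.81: all other goods → 4.25% + 0% municipal = 4.25% → $1.011925
Wall clock $55.94: all other goods → 4.25% + 0% municipal = 4.25% → $2.37745
Scented candle $12.53: all other goods → 4.25% + 0% municipal = 4.25% → $0.532525
Wireless router $232.97: electronics → 3.5% + 3% municipal = 6.5% → $15.14305
Unrounded tax sum = $34.256125 → $34.26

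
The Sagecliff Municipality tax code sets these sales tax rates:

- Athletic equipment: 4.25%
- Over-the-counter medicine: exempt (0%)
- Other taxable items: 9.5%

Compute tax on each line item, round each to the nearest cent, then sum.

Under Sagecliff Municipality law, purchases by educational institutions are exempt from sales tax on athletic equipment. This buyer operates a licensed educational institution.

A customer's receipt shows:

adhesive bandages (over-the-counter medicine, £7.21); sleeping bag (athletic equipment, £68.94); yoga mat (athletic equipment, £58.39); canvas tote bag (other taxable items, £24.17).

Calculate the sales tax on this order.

£2.30

Adhesive bandages £7.21: over-the-counter medicine → 0% → £0.00
Sleeping bag £68.94: athletic equipment, buyer-exempt → 0% → £0.00
Yoga mat £58.39: athletic equipment, buyer-exempt → 0% → £0.00
Canvas tote bag £24.17: other taxable items → 9.5% → £2.30
Total tax = £2.30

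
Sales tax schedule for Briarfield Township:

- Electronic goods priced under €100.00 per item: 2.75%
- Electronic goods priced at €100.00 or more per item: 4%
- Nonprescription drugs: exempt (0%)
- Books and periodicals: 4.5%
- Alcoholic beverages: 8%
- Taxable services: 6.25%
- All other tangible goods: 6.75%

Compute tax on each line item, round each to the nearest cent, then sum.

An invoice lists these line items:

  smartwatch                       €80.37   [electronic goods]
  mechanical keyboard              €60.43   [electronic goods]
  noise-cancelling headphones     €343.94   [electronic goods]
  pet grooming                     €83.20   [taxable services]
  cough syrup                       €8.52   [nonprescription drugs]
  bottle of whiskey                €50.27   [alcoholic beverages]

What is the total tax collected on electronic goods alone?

€17.63

Smartwatch €80.37: electronic goods, under €100.00 → 2.75% → €2.21
Mechanical keyboard €60.43: electronic goods, under €100.00 → 2.75% → €1.66
Noise-cancelling headphones €343.94: electronic goods, €100.00 or more → 4% → €13.76
Tax on electronic goods = €2.21 + €1.66 + €13.76 = €17.63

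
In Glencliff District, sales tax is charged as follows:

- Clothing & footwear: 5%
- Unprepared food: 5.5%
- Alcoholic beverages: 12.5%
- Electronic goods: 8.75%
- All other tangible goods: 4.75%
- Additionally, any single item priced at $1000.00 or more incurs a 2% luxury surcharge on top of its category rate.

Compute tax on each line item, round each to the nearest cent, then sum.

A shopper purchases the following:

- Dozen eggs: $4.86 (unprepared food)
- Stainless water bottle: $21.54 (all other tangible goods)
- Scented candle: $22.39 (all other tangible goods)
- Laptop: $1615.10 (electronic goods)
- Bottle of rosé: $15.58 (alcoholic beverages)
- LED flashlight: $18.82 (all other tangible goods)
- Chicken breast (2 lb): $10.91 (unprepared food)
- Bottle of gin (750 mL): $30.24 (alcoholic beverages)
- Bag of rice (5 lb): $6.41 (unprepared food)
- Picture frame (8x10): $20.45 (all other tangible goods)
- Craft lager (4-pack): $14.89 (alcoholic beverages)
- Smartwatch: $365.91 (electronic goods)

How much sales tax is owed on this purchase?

$218.39

Dozen eggs $4.86: unprepared food → 5.5% → $0.27
Stainless water bottle $21.54: all other tangible goods → 4.75% → $1.02
Scented candle $22.39: all other tangible goods → 4.75% → $1.06
Laptop $1615.10: electronic goods → 8.75% + 2% surcharge = 10.75% → $173.62
Bottle of rosé $15.58: alcoholic beverages → 12.5% → $1.95
LED flashlight $18.82: all other tangible goods → 4.75% → $0.89
Chicken breast (2 lb) $10.91: unprepared food → 5.5% → $0.60
Bottle of gin (750 mL) $30.24: alcoholic beverages → 12.5% → $3.78
Bag of rice (5 lb) $6.41: unprepared food → 5.5% → $0.35
Picture frame (8x10) $20.45: all other tangible goods → 4.75% → $0.97
Craft lager (4-pack) $14.89: alcoholic beverages → 12.5% → $1.86
Smartwatch $365.91: electronic goods → 8.75% → $32.02
Total tax = $0.27 + $1.02 + $1.06 + $173.62 + $1.95 + $0.89 + $0.60 + $3.78 + $0.35 + $0.97 + $1.86 + $32.02 = $218.39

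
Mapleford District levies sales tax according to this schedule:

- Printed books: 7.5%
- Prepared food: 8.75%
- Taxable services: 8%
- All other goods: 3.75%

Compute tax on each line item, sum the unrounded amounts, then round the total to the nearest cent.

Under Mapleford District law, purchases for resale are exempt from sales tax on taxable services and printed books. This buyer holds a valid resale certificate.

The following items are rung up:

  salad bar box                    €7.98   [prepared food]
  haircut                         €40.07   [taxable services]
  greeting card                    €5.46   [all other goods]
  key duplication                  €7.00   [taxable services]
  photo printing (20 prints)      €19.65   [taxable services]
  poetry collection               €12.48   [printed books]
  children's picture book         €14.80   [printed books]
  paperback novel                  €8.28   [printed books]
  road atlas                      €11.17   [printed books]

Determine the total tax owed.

€0.90

Salad bar box €7.98: prepared food → 8.75% → €0.69825
Haircut €40.07: taxable services, buyer-exempt → 0% → €0.00
Greeting card €5.46: all other goods → 3.75% → €0.20475
Key duplication €7.00: taxable services, buyer-exempt → 0% → €0.00
Photo printing (20 prints) €19.65: taxable services, buyer-exempt → 0% → €0.00
Poetry collection €12.48: printed books, buyer-exempt → 0% → €0.00
Children's picture book €14.80: printed books, buyer-exempt → 0% → €0.00
Paperback novel €8.28: printed books, buyer-exempt → 0% → €0.00
Road atlas €11.17: printed books, buyer-exempt → 0% → €0.00
Unrounded tax sum = €0.903 → €0.90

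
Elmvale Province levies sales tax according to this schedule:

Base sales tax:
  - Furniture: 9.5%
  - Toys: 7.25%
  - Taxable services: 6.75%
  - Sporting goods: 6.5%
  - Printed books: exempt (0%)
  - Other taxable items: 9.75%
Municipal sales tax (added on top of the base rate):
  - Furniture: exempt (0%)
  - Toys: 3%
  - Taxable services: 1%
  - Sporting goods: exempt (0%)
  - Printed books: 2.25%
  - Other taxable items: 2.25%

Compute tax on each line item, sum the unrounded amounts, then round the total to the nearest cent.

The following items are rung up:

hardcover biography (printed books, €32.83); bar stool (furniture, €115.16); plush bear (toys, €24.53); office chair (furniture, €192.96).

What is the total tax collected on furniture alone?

€29.27

Bar stool €115.16: furniture → 9.5% + 0% municipal = 9.5% → €10.9402
Office chair €192.96: furniture → 9.5% + 0% municipal = 9.5% → €18.3312
Tax on furniture: unrounded sum = €29.2714 → €29.27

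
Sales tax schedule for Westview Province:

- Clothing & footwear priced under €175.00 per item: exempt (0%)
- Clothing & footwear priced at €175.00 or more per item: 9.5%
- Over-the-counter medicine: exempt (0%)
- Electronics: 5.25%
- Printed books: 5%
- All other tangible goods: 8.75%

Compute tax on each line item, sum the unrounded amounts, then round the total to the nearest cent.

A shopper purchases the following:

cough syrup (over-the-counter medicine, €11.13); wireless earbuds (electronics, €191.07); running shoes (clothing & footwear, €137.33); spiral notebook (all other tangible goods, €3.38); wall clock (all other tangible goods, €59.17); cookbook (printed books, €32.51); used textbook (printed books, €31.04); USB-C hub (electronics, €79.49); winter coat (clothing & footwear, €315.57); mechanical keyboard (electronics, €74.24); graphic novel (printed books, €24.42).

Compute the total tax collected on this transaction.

€57.95

Cough syrup €11.13: over-the-counter medicine → 0% → €0.00
Wireless earbuds €191.07: electronics → 5.25% → €10.031175
Running shoes €137.33: clothing & footwear, under €175.00 → 0% → €0.00
Spiral notebook €3.38: all other tangible goods → 8.75% → €0.29575
Wall clock €59.17: all other tangible goods → 8.75% → €5.177375
Cookbook €32.51: printed books → 5% → €1.6255
Used textbook €31.04: printed books → 5% → €1.552
USB-C hub €79.49: electronics → 5.25% → €4.173225
Winter coat €315.57: clothing & footwear, €175.00 or more → 9.5% → €29.97915
Mechanical keyboard €74.24: electronics → 5.25% → €3.8976
Graphic novel €24.42: printed books → 5% → €1.221
Unrounded tax sum = €57.952775 → €57.95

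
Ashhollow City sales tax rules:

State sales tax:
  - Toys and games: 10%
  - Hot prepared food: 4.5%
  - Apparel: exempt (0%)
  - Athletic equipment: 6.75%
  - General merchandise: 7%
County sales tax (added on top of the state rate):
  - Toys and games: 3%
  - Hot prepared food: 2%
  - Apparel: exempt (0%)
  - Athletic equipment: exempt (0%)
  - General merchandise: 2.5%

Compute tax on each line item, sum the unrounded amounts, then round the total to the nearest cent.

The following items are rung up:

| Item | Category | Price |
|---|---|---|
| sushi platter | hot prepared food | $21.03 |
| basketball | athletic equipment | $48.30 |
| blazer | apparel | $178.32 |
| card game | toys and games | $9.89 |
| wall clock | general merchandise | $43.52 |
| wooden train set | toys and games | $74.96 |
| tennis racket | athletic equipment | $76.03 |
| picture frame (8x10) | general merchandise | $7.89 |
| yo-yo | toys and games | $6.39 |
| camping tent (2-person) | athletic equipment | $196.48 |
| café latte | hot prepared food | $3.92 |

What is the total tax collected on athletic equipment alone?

$21.65

Basketball $48.30: athletic equipment → 6.75% + 0% county = 6.75% → $3.26025
Tennis racket $76.03: athletic equipment → 6.75% + 0% county = 6.75% → $5.132025
Camping tent (2-person) $196.48: athletic equipment → 6.75% + 0% county = 6.75% → $13.2624
Tax on athletic equipment: unrounded sum = $21.654675 → $21.65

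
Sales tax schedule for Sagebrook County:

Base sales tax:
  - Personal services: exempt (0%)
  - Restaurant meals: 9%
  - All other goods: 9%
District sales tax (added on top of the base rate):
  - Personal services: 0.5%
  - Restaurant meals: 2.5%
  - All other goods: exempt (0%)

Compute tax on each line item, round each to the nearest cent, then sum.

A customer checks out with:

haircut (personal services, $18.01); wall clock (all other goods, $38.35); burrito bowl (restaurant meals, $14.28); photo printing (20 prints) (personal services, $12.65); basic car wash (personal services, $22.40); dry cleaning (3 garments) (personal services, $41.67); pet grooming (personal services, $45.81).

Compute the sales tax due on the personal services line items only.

Haircut $18.01: personal services → 0% + 0.5% district = 0.5% → $0.09
Photo printing (20 prints) $12.65: personal services → 0% + 0.5% district = 0.5% → $0.06
Basic car wash $22.40: personal services → 0% + 0.5% district = 0.5% → $0.11
Dry cleaning (3 garments) $41.67: personal services → 0% + 0.5% district = 0.5% → $0.21
Pet grooming $45.81: personal services → 0% + 0.5% district = 0.5% → $0.23
Tax on personal services = $0.09 + $0.06 + $0.11 + $0.21 + $0.23 = $0.70

$0.70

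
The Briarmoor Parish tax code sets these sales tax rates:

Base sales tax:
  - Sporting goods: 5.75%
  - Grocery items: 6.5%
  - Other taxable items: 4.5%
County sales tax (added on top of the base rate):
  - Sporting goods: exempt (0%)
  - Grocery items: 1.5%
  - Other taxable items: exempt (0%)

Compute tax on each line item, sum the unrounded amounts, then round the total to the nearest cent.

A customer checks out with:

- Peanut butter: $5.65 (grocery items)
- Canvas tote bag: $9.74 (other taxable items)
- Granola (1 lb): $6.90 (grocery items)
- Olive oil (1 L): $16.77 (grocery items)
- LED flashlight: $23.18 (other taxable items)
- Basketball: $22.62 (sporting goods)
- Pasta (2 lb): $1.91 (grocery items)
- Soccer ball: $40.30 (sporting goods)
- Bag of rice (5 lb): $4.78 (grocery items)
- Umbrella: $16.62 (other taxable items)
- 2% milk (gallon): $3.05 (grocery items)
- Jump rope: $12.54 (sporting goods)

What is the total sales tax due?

$9.69

Peanut butter $5.65: grocery items → 6.5% + 1.5% county = 8% → $0.452
Canvas tote bag $9.74: other taxable items → 4.5% + 0% county = 4.5% → $0.4383
Granola (1 lb) $6.90: grocery items → 6.5% + 1.5% county = 8% → $0.552
Olive oil (1 L) $16.77: grocery items → 6.5% + 1.5% county = 8% → $1.3416
LED flashlight $23.18: other taxable items → 4.5% + 0% county = 4.5% → $1.0431
Basketball $22.62: sporting goods → 5.75% + 0% county = 5.75% → $1.30065
Pasta (2 lb) $1.91: grocery items → 6.5% + 1.5% county = 8% → $0.1528
Soccer ball $40.30: sporting goods → 5.75% + 0% county = 5.75% → $2.31725
Bag of rice (5 lb) $4.78: grocery items → 6.5% + 1.5% county = 8% → $0.3824
Umbrella $16.62: other taxable items → 4.5% + 0% county = 4.5% → $0.7479
2% milk (gallon) $3.05: grocery items → 6.5% + 1.5% county = 8% → $0.244
Jump rope $12.54: sporting goods → 5.75% + 0% county = 5.75% → $0.72105
Unrounded tax sum = $9.69305 → $9.69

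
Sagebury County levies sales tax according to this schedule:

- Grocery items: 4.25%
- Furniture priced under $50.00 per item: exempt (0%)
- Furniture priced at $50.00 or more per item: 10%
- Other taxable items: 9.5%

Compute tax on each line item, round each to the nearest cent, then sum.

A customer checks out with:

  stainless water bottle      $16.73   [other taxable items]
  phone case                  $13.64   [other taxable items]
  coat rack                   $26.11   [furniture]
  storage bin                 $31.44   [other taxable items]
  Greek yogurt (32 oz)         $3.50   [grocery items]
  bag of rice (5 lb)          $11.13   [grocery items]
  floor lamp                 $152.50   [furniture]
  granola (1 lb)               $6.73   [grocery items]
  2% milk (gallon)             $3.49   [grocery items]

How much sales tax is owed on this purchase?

$22.19

Stainless water bottle $16.73: other taxable items → 9.5% → $1.59
Phone case $13.64: other taxable items → 9.5% → $1.30
Coat rack $26.11: furniture, under $50.00 → 0% → $0.00
Storage bin $31.44: other taxable items → 9.5% → $2.99
Greek yogurt (32 oz) $3.50: grocery items → 4.25% → $0.15
Bag of rice (5 lb) $11.13: grocery items → 4.25% → $0.47
Floor lamp $152.50: furniture, $50.00 or more → 10% → $15.25
Granola (1 lb) $6.73: grocery items → 4.25% → $0.29
2% milk (gallon) $3.49: grocery items → 4.25% → $0.15
Total tax = $1.59 + $1.30 + $2.99 + $0.15 + $0.47 + $15.25 + $0.29 + $0.15 = $22.19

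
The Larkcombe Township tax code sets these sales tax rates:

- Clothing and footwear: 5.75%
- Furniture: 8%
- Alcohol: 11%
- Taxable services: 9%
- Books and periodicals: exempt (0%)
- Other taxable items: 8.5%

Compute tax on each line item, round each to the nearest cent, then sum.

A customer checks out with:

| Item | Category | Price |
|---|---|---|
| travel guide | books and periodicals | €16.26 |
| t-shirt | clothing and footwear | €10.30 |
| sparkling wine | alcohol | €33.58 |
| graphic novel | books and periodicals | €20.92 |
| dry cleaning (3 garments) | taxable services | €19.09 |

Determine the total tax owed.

€6.00

Travel guide €16.26: books and periodicals → 0% → €0.00
T-shirt €10.30: clothing and footwear → 5.75% → €0.59
Sparkling wine €33.58: alcohol → 11% → €3.69
Graphic novel €20.92: books and periodicals → 0% → €0.00
Dry cleaning (3 garments) €19.09: taxable services → 9% → €1.72
Total tax = €0.59 + €3.69 + €1.72 = €6.00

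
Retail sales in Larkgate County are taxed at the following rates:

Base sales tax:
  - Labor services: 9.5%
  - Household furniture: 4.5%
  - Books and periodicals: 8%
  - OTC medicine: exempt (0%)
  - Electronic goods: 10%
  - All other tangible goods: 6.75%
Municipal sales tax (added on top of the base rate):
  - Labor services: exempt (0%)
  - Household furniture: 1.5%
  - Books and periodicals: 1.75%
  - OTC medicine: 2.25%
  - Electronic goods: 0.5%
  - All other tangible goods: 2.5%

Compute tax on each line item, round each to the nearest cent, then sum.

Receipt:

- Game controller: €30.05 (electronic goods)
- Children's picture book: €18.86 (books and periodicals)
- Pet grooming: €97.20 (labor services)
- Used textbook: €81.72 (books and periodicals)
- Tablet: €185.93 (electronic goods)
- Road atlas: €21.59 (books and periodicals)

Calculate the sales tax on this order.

Game controller €30.05: electronic goods → 10% + 0.5% municipal = 10.5% → €3.16
Children's picture book €18.86: books and periodicals → 8% + 1.75% municipal = 9.75% → €1.84
Pet grooming €97.20: labor services → 9.5% + 0% municipal = 9.5% → €9.23
Used textbook €81.72: books and periodicals → 8% + 1.75% municipal = 9.75% → €7.97
Tablet €185.93: electronic goods → 10% + 0.5% municipal = 10.5% → €19.52
Road atlas €21.59: books and periodicals → 8% + 1.75% municipal = 9.75% → €2.11
Total tax = €3.16 + €1.84 + €9.23 + €7.97 + €19.52 + €2.11 = €43.83

€43.83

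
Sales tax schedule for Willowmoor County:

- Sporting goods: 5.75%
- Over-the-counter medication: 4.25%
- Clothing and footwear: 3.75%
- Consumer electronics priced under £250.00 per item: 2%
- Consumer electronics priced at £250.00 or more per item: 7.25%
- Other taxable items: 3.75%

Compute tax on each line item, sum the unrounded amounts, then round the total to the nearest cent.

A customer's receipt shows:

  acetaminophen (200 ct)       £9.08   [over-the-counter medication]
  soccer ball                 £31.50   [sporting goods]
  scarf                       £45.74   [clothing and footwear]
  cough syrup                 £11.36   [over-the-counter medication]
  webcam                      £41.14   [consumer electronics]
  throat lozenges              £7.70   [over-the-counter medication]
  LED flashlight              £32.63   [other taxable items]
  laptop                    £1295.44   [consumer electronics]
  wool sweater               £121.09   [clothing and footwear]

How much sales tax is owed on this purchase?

Acetaminophen (200 ct) £9.08: over-the-counter medication → 4.25% → £0.3859
Soccer ball £31.50: sporting goods → 5.75% → £1.81125
Scarf £45.74: clothing and footwear → 3.75% → £1.71525
Cough syrup £11.36: over-the-counter medication → 4.25% → £0.4828
Webcam £41.14: consumer electronics, under £250.00 → 2% → £0.8228
Throat lozenges £7.70: over-the-counter medication → 4.25% → £0.32725
LED flashlight £32.63: other taxable items → 3.75% → £1.223625
Laptop £1295.44: consumer electronics, £250.00 or more → 7.25% → £93.9194
Wool sweater £121.09: clothing and footwear → 3.75% → £4.540875
Unrounded tax sum = £105.22915 → £105.23

£105.23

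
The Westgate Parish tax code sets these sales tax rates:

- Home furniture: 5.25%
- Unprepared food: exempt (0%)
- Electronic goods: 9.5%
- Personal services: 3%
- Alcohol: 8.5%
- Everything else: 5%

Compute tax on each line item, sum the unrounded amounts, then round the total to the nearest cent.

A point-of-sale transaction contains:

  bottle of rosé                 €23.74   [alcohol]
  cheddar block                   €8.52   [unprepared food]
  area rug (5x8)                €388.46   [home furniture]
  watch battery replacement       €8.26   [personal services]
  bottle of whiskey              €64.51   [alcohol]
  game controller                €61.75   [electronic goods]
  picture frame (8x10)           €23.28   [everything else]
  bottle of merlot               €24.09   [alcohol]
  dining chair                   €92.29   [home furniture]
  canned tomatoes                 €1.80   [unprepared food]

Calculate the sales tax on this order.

€42.07

Bottle of rosé €23.74: alcohol → 8.5% → €2.0179
Cheddar block €8.52: unprepared food → 0% → €0.00
Area rug (5x8) €388.46: home furniture → 5.25% → €20.39415
Watch battery replacement €8.26: personal services → 3% → €0.2478
Bottle of whiskey €64.51: alcohol → 8.5% → €5.48335
Game controller €61.75: electronic goods → 9.5% → €5.86625
Picture frame (8x10) €23.28: everything else → 5% → €1.164
Bottle of merlot €24.09: alcohol → 8.5% → €2.04765
Dining chair €92.29: home furniture → 5.25% → €4.845225
Canned tomatoes €1.80: unprepared food → 0% → €0.00
Unrounded tax sum = €42.066325 → €42.07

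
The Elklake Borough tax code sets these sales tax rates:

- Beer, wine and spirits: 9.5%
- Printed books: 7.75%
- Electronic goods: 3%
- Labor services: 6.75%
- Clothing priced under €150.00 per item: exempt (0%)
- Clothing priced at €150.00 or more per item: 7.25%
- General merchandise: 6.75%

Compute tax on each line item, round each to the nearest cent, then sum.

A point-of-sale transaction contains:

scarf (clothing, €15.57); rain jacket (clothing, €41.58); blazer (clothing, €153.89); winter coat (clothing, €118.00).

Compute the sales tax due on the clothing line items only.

€11.16

Scarf €15.57: clothing, under €150.00 → 0% → €0.00
Rain jacket €41.58: clothing, under €150.00 → 0% → €0.00
Blazer €153.89: clothing, €150.00 or more → 7.25% → €11.16
Winter coat €118.00: clothing, under €150.00 → 0% → €0.00
Tax on clothing = €0.00 + €0.00 + €11.16 + €0.00 = €11.16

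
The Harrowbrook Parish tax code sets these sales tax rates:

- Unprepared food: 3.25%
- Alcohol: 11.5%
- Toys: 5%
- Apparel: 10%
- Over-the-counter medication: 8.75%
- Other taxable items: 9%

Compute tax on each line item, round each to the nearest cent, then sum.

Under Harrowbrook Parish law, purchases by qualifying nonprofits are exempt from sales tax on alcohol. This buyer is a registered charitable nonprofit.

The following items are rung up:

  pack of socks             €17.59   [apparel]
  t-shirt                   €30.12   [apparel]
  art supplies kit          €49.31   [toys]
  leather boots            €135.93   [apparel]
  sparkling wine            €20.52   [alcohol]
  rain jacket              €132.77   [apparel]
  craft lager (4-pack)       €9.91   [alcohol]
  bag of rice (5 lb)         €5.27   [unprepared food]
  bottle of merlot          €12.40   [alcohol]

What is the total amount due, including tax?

Pack of socks €17.59: apparel → 10% → €1.76
T-shirt €30.12: apparel → 10% → €3.01
Art supplies kit €49.31: toys → 5% → €2.47
Leather boots €135.93: apparel → 10% → €13.59
Sparkling wine €20.52: alcohol, buyer-exempt → 0% → €0.00
Rain jacket €132.77: apparel → 10% → €13.28
Craft lager (4-pack) €9.91: alcohol, buyer-exempt → 0% → €0.00
Bag of rice (5 lb) €5.27: unprepared food → 3.25% → €0.17
Bottle of merlot €12.40: alcohol, buyer-exempt → 0% → €0.00
Subtotal = €413.82; tax = €34.28; total due = €448.10

€448.10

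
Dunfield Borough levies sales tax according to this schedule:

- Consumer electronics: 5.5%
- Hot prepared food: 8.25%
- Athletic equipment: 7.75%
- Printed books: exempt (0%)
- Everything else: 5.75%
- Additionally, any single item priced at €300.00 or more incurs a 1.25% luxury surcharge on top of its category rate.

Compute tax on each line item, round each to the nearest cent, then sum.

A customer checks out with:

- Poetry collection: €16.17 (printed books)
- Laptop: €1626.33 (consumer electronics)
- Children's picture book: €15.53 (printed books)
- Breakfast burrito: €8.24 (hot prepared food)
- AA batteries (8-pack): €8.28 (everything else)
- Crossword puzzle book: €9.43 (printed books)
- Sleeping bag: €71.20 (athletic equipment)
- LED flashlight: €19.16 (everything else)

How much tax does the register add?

€117.56

Poetry collection €16.17: printed books → 0% → €0.00
Laptop €1626.33: consumer electronics → 5.5% + 1.25% surcharge = 6.75% → €109.78
Children's picture book €15.53: printed books → 0% → €0.00
Breakfast burrito €8.24: hot prepared food → 8.25% → €0.68
AA batteries (8-pack) €8.28: everything else → 5.75% → €0.48
Crossword puzzle book €9.43: printed books → 0% → €0.00
Sleeping bag €71.20: athletic equipment → 7.75% → €5.52
LED flashlight €19.16: everything else → 5.75% → €1.10
Total tax = €109.78 + €0.68 + €0.48 + €5.52 + €1.10 = €117.56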